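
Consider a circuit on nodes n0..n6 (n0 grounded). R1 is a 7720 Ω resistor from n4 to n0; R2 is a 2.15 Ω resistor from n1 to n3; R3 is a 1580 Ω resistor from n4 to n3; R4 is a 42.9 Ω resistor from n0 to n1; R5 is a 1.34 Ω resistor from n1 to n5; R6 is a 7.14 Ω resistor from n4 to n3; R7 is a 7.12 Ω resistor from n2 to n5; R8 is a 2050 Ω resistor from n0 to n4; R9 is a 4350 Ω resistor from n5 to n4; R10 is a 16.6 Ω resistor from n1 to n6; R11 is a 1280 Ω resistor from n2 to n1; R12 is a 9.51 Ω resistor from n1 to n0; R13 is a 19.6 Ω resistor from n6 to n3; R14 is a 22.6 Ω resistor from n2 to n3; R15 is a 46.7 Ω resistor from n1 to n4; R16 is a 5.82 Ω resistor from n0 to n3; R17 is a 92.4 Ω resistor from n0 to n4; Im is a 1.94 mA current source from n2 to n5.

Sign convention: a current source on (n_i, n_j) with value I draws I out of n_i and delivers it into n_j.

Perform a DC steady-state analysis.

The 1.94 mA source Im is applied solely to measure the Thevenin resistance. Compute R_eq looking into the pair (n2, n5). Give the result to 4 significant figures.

R_eq = 5.551 Ω

Apply KCL at each of the 6 non-ground nodes and solve the resulting linear system.
Node n1: branches {R2, R4, R5, R10, R11, R12, R15} → V_1 = 0.0004168
Node n2: branches {R7, R11, R14, Im} → V_2 = -0.009780
Node n3: branches {R2, R3, R6, R13, R14, R16} → V_3 = -0.0002990
Node n4: branches {R1, R3, R6, R8, R9, R15, R17} → V_4 = -0.0001894
Node n5: branches {R5, R7, R9, Im} → V_5 = 0.0009893
Node n6: branches {R10, R13} → V_6 = 8.856e-05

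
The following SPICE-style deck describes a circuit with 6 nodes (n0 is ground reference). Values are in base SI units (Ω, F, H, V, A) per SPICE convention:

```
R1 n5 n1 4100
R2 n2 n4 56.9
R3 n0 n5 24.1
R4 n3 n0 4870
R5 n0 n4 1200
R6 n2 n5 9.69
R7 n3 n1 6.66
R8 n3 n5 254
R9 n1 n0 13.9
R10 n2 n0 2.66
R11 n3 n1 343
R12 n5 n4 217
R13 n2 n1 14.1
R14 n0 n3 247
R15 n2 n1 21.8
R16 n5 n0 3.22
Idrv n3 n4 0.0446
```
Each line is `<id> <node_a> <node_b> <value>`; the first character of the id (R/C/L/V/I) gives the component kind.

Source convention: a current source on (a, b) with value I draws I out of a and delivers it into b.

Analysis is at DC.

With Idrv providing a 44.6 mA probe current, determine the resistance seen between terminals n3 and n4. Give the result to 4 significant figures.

R_eq = 54.39 Ω

MNA unknowns: 5 node voltages V₁..V_5
R1: Y=0.0002439 on G[5,1]
R2: Y=0.01757 on G[2,4]
R3: Y=0.04149 on G[0,5]
R4: Y=0.0002053 on G[3,0]
R5: Y=0.0008333 on G[0,4]
R6: Y=0.1032 on G[2,5]
R7: Y=0.1502 on G[3,1]
R8: Y=0.003937 on G[3,5]
R9: Y=0.07194 on G[1,0]
R10: Y=0.3759 on G[2,0]
R11: Y=0.002915 on G[3,1]
R12: Y=0.004608 on G[5,4]
R13: Y=0.07092 on G[2,1]
R14: Y=0.004049 on G[0,3]
R15: Y=0.04587 on G[2,1]
R16: Y=0.3106 on G[5,0]
Idrv: z[3]−=0.0446, z[4]+=0.0446
solve → V1=-0.2023, V2=0.02093, V3=-0.4681, V4=1.958, V5=0.02002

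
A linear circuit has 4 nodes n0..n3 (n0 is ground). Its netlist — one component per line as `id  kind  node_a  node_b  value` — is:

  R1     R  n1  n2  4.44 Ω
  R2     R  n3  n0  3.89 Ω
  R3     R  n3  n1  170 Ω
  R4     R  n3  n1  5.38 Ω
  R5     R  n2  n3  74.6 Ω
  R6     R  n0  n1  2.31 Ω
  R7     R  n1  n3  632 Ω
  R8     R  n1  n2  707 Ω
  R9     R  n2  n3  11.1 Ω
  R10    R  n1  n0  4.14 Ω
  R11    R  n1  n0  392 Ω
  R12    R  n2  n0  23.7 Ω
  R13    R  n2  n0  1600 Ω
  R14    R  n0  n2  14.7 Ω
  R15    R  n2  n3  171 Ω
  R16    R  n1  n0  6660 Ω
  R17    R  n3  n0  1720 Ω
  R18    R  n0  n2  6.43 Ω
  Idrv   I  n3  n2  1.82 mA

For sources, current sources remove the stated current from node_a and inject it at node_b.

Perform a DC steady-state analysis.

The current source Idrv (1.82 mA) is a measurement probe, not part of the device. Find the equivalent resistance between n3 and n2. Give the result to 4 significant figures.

Element admittances at DC:
  Y(R1) = 0.2252 S between n1,n2
  Y(R2) = 0.2571 S between n3,n0
  Y(R3) = 0.005882 S between n3,n1
  Y(R4) = 0.1859 S between n3,n1
  Y(R5) = 0.01340 S between n2,n3
  Y(R6) = 0.4329 S between n0,n1
  Y(R7) = 0.001582 S between n1,n3
  Y(R8) = 0.001414 S between n1,n2
  Y(R9) = 0.09009 S between n2,n3
  Y(R10) = 0.2415 S between n1,n0
  Y(R11) = 0.002551 S between n1,n0
  Y(R12) = 0.04219 S between n2,n0
  Y(R13) = 0.0006250 S between n2,n0
  Y(R14) = 0.06803 S between n0,n2
  Y(R15) = 0.005848 S between n2,n3
  Y(R16) = 0.0001502 S between n1,n0
  Y(R17) = 0.0005814 S between n3,n0
  Y(R18) = 0.1555 S between n0,n2
  Idrv: injects 0.00182 A into n2 (from n3)
Assemble and solve the 3×3 MNA system:
  V(n1)=4.235e-05  V(n2)=0.002540  V(n3)=-0.002738

R_eq = 2.900 Ω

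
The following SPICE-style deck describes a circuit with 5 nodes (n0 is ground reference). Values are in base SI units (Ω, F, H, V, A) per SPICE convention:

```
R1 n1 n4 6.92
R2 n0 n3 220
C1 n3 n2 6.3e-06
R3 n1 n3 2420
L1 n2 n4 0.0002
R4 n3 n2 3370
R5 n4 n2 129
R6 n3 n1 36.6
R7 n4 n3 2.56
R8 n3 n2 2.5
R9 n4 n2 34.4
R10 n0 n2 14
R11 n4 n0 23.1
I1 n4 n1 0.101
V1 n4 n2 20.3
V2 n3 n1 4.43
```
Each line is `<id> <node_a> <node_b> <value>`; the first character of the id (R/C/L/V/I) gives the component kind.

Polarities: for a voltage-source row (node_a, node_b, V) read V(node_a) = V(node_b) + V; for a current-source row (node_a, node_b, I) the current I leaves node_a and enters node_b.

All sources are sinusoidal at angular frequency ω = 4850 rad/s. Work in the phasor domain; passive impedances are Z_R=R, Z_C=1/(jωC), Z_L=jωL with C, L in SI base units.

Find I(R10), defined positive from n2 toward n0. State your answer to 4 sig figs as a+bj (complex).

-0.5600+0.001095j A

Element admittances at ω=4850 rad/s:
  Y(R1) = 0.1445+0.000j S between n1,n4
  Y(R2) = 0.004545+0.000j S between n0,n3
  Y(C1) = 0.000+0.03055j S between n3,n2
  Y(R3) = 0.0004132+0.000j S between n1,n3
  Y(L1) = 0.000-1.031j S between n2,n4
  Y(R4) = 0.0002967+0.000j S between n3,n2
  Y(R5) = 0.007752+0.000j S between n4,n2
  Y(R6) = 0.02732+0.000j S between n3,n1
  Y(R7) = 0.3906+0.000j S between n4,n3
  Y(R8) = 0.4000+0.000j S between n3,n2
  Y(R9) = 0.02907+0.000j S between n4,n2
  Y(R10) = 0.07143+0.000j S between n0,n2
  Y(R11) = 0.04329+0.000j S between n4,n0
  I1: injects 0.101 A into n1 (from n4)
  V1: constraint V(n4)−V(n2) = 20.3
  V2: constraint V(n3)−V(n1) = 4.43
Assemble and solve the 6×6 MNA system:
  V(n1)=0.1004-0.3869j  V(n2)=-7.840+0.01533j  V(n3)=4.530-0.3869j  V(n4)=12.46+0.01533j
  i(V1)=-6.272+20.71j  i(V2)=-2.010-0.05812j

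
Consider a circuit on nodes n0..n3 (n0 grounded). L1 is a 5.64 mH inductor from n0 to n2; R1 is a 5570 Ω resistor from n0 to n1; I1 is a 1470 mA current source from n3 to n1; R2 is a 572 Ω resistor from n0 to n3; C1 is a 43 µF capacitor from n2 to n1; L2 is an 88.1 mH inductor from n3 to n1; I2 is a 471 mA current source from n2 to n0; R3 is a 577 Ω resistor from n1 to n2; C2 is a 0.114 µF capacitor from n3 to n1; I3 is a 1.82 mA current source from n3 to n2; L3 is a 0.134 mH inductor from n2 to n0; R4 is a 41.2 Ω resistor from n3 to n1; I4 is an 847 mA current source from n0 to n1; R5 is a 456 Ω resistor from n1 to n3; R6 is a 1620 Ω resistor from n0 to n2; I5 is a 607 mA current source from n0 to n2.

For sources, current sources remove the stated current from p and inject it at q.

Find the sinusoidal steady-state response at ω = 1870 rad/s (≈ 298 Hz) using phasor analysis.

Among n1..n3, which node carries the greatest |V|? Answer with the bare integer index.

Element admittances at ω=1870 rad/s:
  Y(L1) = 0.000-0.09482j S between n0,n2
  Y(R1) = 0.0001795+0.000j S between n0,n1
  I1: injects 1.47 A into n1 (from n3)
  Y(R2) = 0.001748+0.000j S between n0,n3
  Y(C1) = 0.000+0.08041j S between n2,n1
  Y(L2) = 0.000-0.006070j S between n3,n1
  I2: injects 0.471 A into n0 (from n2)
  Y(R3) = 0.001733+0.000j S between n1,n2
  Y(C2) = 0.000+0.0002132j S between n3,n1
  I3: injects 0.00182 A into n2 (from n3)
  Y(L3) = 0.000-3.991j S between n2,n0
  Y(R4) = 0.02427+0.000j S between n3,n1
  I4: injects 0.847 A into n1 (from n0)
  Y(R5) = 0.002193+0.000j S between n1,n3
  Y(R6) = 0.0006173+0.000j S between n0,n2
  I5: injects 0.607 A into n2 (from n0)
Assemble and solve the 3×3 MNA system:
  V(n1)=0.7223-11.31j  V(n2)=-0.009455+0.2617j  V(n3)=-49.47-21.03j

3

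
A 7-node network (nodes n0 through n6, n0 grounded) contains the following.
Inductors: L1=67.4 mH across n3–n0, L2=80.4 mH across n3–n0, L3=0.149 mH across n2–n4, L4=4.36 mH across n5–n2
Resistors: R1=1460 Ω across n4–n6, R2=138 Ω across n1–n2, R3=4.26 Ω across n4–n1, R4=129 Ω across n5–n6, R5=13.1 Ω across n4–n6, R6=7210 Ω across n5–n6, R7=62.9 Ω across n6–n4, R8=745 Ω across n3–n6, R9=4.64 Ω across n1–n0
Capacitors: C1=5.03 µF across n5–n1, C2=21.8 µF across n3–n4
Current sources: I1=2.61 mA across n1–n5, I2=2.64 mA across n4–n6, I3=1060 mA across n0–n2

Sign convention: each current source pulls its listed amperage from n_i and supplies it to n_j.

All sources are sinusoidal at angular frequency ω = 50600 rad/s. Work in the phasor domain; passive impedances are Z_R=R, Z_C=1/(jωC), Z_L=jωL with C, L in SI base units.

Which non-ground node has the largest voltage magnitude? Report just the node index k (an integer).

MNA unknowns: 6 node voltages V₁..V_6
L1: Y=0.000-0.0002932j on G[3,0]
R1: Y=0.0006849+0.000j on G[4,6]
C1: Y=0.000+0.2545j on G[5,1]
R2: Y=0.007246+0.000j on G[1,2]
R3: Y=0.2347+0.000j on G[4,1]
I1: z[1]−=0.00261, z[5]+=0.00261
C2: Y=0.000+1.103j on G[3,4]
L2: Y=0.000-0.0002458j on G[3,0]
L3: Y=0.000-0.1326j on G[2,4]
R4: Y=0.007752+0.000j on G[5,6]
R5: Y=0.07634+0.000j on G[4,6]
R6: Y=0.0001387+0.000j on G[5,6]
R7: Y=0.01590+0.000j on G[6,4]
L4: Y=0.000-0.004533j on G[5,2]
R8: Y=0.001342+0.000j on G[3,6]
I2: z[4]−=0.00264, z[6]+=0.00264
R9: Y=0.2155+0.000j on G[1,0]
I3: z[0]−=1.06, z[2]+=1.06
solve → V1=4.919+0.02258j, V2=9.273+7.390j, V3=9.027-0.1027j, V4=9.022-0.1030j, V5=4.844-0.2440j, V6=8.725-0.1139j

2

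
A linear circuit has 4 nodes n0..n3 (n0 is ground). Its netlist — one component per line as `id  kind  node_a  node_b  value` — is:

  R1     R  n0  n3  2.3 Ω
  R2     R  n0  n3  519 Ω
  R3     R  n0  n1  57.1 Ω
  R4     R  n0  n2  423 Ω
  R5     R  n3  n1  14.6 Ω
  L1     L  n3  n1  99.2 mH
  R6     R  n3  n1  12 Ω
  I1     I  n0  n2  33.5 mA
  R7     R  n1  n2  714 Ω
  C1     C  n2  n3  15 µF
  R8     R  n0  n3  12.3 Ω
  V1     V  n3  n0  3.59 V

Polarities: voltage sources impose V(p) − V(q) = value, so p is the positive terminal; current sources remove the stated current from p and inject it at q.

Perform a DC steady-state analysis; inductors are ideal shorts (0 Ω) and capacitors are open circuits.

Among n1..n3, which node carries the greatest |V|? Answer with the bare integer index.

2

Element admittances at DC:
  Y(R1) = 0.4348 S between n0,n3
  Y(R2) = 0.001927 S between n0,n3
  Y(R3) = 0.01751 S between n0,n1
  Y(R4) = 0.002364 S between n0,n2
  Y(R5) = 0.06849 S between n3,n1
  L1: short n3↔n1 (DC inductor)
  Y(R6) = 0.08333 S between n3,n1
  I1: injects 0.0335 A into n2 (from n0)
  Y(R7) = 0.001401 S between n1,n2
  Y(C1) = 0.000 S between n2,n3
  Y(R8) = 0.08130 S between n0,n3
  V1: constraint V(n3)−V(n0) = 3.59
Assemble and solve the 5×5 MNA system:
  V(n1)=3.590  V(n2)=10.23  V(n3)=3.590
  i(L1)=0.05357  i(V1)=-1.913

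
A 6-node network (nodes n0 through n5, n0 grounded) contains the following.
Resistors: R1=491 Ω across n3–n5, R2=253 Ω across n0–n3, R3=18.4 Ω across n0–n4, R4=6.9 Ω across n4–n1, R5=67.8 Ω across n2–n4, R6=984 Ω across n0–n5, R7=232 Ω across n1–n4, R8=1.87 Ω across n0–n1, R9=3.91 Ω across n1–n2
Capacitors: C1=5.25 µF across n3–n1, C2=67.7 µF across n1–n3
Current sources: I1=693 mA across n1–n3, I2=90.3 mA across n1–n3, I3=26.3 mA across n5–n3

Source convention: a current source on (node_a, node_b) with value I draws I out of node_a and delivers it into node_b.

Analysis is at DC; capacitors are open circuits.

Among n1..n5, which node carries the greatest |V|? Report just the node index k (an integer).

3

Apply KCL at each of the 5 non-ground nodes and solve the resulting linear system.
Node n1: branches {R4, R7, C1, I1, I2, R8, C2, R9} → V_1 = -1.361
Node n2: branches {R5, R9} → V_2 = -1.342
Node n3: branches {R1, R2, C1, I1, I2, C2, I3} → V_3 = 171.1
Node n4: branches {R3, R4, R5, R7} → V_4 = -1.021
Node n5: branches {R1, R6, I3} → V_5 = 105.5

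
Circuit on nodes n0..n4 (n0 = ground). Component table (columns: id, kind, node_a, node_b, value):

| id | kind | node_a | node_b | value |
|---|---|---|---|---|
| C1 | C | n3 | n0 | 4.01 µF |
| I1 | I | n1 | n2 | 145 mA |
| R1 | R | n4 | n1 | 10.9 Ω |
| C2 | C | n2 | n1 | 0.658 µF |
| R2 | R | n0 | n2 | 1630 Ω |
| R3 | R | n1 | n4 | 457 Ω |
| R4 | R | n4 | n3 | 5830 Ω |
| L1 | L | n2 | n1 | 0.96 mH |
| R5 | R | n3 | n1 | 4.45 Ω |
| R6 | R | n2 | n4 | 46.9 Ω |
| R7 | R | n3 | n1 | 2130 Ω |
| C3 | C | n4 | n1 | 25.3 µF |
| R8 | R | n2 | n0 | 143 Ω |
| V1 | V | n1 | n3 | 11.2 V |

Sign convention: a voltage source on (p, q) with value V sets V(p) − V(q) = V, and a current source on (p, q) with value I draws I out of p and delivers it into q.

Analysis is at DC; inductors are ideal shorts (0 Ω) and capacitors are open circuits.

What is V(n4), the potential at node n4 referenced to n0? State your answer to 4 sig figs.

Apply KCL at each of the 4 non-ground nodes and solve the resulting linear system.
Node n1: branches {I1, R1, C2, R3, L1, R5, R7, C3, V1} → V_1 = 0.000
Node n2: branches {I1, C2, R2, L1, R6, R8} → V_2 = 0.000
Node n3: branches {C1, R4, R5, R7, V1} → V_3 = -11.20
Node n4: branches {R1, R3, R4, R6, C3} → V_4 = -0.01664
Source currents: i(L1)=0.1446, i(V1)=-2.524

-0.01664 V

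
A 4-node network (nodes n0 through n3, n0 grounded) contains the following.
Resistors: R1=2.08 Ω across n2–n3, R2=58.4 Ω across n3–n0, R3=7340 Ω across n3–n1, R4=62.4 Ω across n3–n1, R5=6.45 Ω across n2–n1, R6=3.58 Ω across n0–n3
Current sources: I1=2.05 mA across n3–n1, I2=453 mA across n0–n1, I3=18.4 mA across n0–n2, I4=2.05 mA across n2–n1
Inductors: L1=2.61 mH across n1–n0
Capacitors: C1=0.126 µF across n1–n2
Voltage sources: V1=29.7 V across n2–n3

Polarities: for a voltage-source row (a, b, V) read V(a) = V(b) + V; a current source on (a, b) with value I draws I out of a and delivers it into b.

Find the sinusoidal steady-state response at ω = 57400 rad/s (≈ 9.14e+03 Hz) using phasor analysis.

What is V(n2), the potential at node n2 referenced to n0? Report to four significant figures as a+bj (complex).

31.25+0.7000j V

Element admittances at ω=57400 rad/s:
  Y(R1) = 0.4808+0.000j S between n2,n3
  Y(R2) = 0.01712+0.000j S between n3,n0
  I1: injects 0.00205 A into n1 (from n3)
  Y(L1) = 0.000-0.006675j S between n1,n0
  Y(R3) = 0.0001362+0.000j S between n3,n1
  Y(R4) = 0.01603+0.000j S between n3,n1
  Y(C1) = 0.000+0.007232j S between n1,n2
  I2: injects 0.453 A into n1 (from n0)
  Y(R5) = 0.1550+0.000j S between n2,n1
  I3: injects 0.0184 A into n2 (from n0)
  Y(R6) = 0.2793+0.000j S between n0,n3
  I4: injects 0.00205 A into n1 (from n2)
  V1: constraint V(n2)−V(n3) = 29.7
Assemble and solve the 4×4 MNA system:
  V(n1)=31.09+1.919j  V(n2)=31.25+0.7000j  V(n3)=1.547+0.7000j
  i(V1)=-14.30+0.1878j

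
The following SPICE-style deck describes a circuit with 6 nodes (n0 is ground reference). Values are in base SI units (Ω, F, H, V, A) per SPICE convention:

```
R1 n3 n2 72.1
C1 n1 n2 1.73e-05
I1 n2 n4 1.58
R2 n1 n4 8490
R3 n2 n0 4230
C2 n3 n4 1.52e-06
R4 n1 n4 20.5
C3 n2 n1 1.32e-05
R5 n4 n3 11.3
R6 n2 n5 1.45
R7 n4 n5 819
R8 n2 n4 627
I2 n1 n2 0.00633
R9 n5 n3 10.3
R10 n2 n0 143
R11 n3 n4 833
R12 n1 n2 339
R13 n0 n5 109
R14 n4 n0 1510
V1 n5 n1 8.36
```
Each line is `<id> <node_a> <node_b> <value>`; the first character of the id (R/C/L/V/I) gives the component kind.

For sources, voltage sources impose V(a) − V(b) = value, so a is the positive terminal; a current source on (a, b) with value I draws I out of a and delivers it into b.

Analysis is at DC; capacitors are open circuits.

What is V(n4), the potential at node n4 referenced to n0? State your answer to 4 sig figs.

Element admittances at DC:
  Y(R1) = 0.01387 S between n3,n2
  Y(C1) = 0.000 S between n1,n2
  I1: injects 1.58 A into n4 (from n2)
  Y(R2) = 0.0001178 S between n1,n4
  Y(R3) = 0.0002364 S between n2,n0
  Y(C2) = 0.000 S between n3,n4
  Y(R4) = 0.04878 S between n1,n4
  Y(C3) = 0.000 S between n2,n1
  Y(R5) = 0.08850 S between n4,n3
  Y(R6) = 0.6897 S between n2,n5
  Y(R7) = 0.001221 S between n4,n5
  Y(R8) = 0.001595 S between n2,n4
  I2: injects 0.00633 A into n2 (from n1)
  Y(R9) = 0.09709 S between n5,n3
  Y(R10) = 0.006993 S between n2,n0
  Y(R11) = 0.001200 S between n3,n4
  Y(R12) = 0.002950 S between n1,n2
  Y(R13) = 0.009174 S between n0,n5
  Y(R14) = 0.0006623 S between n4,n0
  V1: constraint V(n5)−V(n1) = 8.36
Assemble and solve the 6×6 MNA system:
  V(n1)=-7.902  V(n2)=-1.660  V(n3)=5.372  V(n4)=11.78  V(n5)=0.4582
  i(V1)=-0.9744

11.78 V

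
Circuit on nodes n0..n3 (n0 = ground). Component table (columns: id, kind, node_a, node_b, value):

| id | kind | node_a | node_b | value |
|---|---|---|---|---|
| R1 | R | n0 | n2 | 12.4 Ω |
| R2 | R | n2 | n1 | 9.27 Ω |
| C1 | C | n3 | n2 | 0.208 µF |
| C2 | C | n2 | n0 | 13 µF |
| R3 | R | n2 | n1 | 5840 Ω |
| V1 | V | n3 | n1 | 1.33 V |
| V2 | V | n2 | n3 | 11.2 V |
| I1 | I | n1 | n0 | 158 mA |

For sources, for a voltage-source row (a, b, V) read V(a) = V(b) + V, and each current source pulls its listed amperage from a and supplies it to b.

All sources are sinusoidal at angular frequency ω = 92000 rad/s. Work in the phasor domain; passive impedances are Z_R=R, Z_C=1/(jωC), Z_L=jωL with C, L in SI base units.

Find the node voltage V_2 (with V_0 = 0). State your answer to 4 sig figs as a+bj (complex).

Apply KCL at each of the 3 non-ground nodes and solve the resulting linear system.
Node n1: branches {R2, R3, V1, I1} → V_1 = -12.54+0.1315j
Node n2: branches {R1, R2, C1, C2, R3, V2} → V_2 = -0.008868+0.1315j
Node n3: branches {C1, V1, V2} → V_3 = -11.21+0.1315j
Source currents: i(V1)=-1.196+0.000j, i(V2)=-1.196-0.2143j

-0.008868+0.1315j V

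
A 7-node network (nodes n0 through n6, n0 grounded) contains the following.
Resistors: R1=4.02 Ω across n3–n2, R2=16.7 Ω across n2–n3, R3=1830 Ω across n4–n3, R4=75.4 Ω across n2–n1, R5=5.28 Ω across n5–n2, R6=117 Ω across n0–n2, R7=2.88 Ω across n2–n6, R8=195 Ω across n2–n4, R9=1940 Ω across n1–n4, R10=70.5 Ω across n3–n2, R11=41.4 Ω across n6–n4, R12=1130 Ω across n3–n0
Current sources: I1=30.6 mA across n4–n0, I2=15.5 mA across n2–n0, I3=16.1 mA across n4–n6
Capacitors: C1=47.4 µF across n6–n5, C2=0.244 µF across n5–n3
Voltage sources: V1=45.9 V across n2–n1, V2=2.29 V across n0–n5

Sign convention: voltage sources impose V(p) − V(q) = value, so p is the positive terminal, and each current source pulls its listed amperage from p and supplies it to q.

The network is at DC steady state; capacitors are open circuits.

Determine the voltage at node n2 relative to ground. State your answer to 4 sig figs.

Element admittances at DC:
  Y(R1) = 0.2488 S between n3,n2
  Y(R2) = 0.05988 S between n2,n3
  Y(R3) = 0.0005464 S between n4,n3
  Y(R4) = 0.01326 S between n2,n1
  I1: injects 0.0306 A into n0 (from n4)
  Y(R5) = 0.1894 S between n5,n2
  Y(R6) = 0.008547 S between n0,n2
  Y(C1) = 0.000 S between n6,n5
  Y(R7) = 0.3472 S between n2,n6
  Y(C2) = 0.000 S between n5,n3
  I2: injects 0.0155 A into n0 (from n2)
  Y(R8) = 0.005128 S between n2,n4
  Y(R9) = 0.0005155 S between n1,n4
  Y(R10) = 0.01418 S between n3,n2
  Y(R11) = 0.02415 S between n6,n4
  Y(R12) = 0.0008850 S between n3,n0
  I3: injects 0.0161 A into n6 (from n4)
  V1: constraint V(n2)−V(n1) = 45.9
  V2: constraint V(n0)−V(n5) = 2.29
Assemble and solve the 8×8 MNA system:
  V(n1)=-48.31  V(n2)=-2.413  V(n3)=-2.411  V(n4)=-4.822  V(n5)=-2.290  V(n6)=-2.527
  i(V1)=-0.6312  i(V2)=0.02334

-2.413 V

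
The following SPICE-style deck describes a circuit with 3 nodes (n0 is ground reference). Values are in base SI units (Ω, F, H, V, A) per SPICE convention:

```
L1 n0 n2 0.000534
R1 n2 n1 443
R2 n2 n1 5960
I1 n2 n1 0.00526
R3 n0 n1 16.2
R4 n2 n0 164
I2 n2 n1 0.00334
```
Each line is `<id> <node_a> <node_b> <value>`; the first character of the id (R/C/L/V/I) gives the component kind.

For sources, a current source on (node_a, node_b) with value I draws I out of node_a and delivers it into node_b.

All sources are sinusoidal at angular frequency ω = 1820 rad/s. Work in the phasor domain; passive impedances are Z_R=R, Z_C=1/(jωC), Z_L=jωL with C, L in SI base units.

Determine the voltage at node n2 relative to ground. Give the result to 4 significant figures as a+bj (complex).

Element admittances at ω=1820 rad/s:
  Y(L1) = 0.000-1.029j S between n0,n2
  Y(R1) = 0.002257+0.000j S between n2,n1
  Y(R2) = 0.0001678+0.000j S between n2,n1
  I1: injects 0.00526 A into n1 (from n2)
  Y(R3) = 0.06173+0.000j S between n0,n1
  Y(R4) = 0.006098+0.000j S between n2,n0
  I2: injects 0.00334 A into n1 (from n2)
Assemble and solve the 2×2 MNA system:
  V(n1)=0.1341-0.0003040j  V(n2)=-6.589e-05-0.008042j

-6.589e-05-0.008042j V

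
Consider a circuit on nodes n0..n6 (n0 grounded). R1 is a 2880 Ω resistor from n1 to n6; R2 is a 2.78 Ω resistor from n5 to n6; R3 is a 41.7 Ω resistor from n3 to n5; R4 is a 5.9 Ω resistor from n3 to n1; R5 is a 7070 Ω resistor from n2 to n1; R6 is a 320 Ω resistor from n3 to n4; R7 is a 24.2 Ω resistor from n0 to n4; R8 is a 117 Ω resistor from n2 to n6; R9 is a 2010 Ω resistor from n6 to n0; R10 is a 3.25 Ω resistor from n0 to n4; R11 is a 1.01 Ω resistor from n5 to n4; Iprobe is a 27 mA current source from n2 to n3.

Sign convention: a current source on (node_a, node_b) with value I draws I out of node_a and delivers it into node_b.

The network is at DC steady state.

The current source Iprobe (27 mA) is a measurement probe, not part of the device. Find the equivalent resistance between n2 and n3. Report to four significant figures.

R_eq = 152.8 Ω

Element admittances at DC:
  Y(R1) = 0.0003472 S between n1,n6
  Y(R2) = 0.3597 S between n5,n6
  Y(R3) = 0.02398 S between n3,n5
  Y(R4) = 0.1695 S between n3,n1
  Y(R5) = 0.0001414 S between n2,n1
  Y(R6) = 0.003125 S between n3,n4
  Y(R7) = 0.04132 S between n0,n4
  Y(R8) = 0.008547 S between n2,n6
  Y(R9) = 0.0004975 S between n6,n0
  Y(R10) = 0.3077 S between n0,n4
  Y(R11) = 0.9901 S between n5,n4
  Iprobe: injects 0.027 A into n3 (from n2)
Assemble and solve the 6×6 MNA system:
  V(n1)=0.9533  V(n2)=-3.166  V(n3)=0.9589  V(n4)=0.0001072  V(n5)=-0.002881  V(n6)=-0.07522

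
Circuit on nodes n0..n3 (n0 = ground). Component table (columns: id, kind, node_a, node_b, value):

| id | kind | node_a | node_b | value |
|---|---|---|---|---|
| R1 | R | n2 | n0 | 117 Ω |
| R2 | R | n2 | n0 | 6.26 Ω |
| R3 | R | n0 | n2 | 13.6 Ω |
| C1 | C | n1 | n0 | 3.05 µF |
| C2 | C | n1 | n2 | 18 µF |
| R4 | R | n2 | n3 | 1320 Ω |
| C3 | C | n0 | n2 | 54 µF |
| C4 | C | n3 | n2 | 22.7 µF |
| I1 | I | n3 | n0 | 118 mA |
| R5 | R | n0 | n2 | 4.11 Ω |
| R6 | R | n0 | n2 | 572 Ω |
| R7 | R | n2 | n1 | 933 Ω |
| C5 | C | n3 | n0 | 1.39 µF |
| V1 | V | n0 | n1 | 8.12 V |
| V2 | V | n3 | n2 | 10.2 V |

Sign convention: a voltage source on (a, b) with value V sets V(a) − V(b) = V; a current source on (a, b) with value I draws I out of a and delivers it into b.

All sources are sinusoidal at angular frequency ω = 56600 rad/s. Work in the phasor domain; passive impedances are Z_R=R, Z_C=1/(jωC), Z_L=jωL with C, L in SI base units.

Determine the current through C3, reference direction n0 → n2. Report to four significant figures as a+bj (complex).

Element admittances at ω=56600 rad/s:
  Y(R1) = 0.008547+0.000j S between n2,n0
  Y(R2) = 0.1597+0.000j S between n2,n0
  Y(R3) = 0.07353+0.000j S between n0,n2
  Y(C1) = 0.000+0.1726j S between n1,n0
  Y(C2) = 0.000+1.019j S between n1,n2
  Y(R4) = 0.0007576+0.000j S between n2,n3
  Y(C3) = 0.000+3.056j S between n0,n2
  Y(C4) = 0.000+1.285j S between n3,n2
  I1: injects 0.118 A into n0 (from n3)
  Y(R5) = 0.2433+0.000j S between n0,n2
  Y(R6) = 0.001748+0.000j S between n0,n2
  Y(R7) = 0.001072+0.000j S between n2,n1
  Y(C5) = 0.000+0.07867j S between n3,n0
  V1: constraint V(n0)−V(n1) = 8.12
  V2: constraint V(n3)−V(n2) = 10.2
Assemble and solve the 5×5 MNA system:
  V(n1)=-8.120+0.000j  V(n2)=-2.159-0.2231j  V(n3)=8.041-0.2231j
  i(V1)=-0.2336-7.475j  i(V2)=-0.1433-13.74j

-0.6818+6.597j A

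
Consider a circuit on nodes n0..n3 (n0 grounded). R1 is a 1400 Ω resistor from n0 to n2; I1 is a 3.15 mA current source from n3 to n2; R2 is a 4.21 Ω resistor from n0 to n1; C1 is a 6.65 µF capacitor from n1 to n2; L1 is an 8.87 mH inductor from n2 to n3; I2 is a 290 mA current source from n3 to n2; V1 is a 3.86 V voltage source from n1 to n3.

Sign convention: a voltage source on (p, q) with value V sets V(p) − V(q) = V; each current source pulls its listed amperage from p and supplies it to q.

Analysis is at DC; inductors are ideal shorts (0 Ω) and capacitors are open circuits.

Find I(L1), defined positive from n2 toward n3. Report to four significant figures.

0.2959 A

Apply KCL at each of the 3 non-ground nodes and solve the resulting linear system.
Node n1: branches {R2, C1, V1} → V_1 = 0.01157
Node n2: branches {R1, I1, C1, L1, I2} → V_2 = -3.848
Node n3: branches {I1, L1, I2, V1} → V_3 = -3.848
Source currents: i(L1)=0.2959, i(V1)=-0.002749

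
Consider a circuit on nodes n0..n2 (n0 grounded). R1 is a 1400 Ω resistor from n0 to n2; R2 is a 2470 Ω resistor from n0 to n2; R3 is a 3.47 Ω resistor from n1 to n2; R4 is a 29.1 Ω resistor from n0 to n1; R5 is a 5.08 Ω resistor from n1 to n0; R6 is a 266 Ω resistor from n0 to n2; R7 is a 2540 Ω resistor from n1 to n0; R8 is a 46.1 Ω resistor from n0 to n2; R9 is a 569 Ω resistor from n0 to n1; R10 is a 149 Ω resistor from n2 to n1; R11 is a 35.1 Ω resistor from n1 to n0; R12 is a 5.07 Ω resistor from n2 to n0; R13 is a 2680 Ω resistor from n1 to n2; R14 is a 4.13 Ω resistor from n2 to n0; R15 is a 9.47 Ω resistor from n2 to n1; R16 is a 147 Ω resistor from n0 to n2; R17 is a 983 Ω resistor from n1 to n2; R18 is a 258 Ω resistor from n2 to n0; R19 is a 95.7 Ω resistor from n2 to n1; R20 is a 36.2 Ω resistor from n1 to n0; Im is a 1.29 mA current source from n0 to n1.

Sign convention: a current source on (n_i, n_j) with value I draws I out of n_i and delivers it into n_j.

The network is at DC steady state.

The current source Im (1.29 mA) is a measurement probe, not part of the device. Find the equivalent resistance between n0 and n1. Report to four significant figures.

Element admittances at DC:
  Y(R1) = 0.0007143 S between n0,n2
  Y(R2) = 0.0004049 S between n0,n2
  Y(R3) = 0.2882 S between n1,n2
  Y(R4) = 0.03436 S between n0,n1
  Y(R5) = 0.1969 S between n1,n0
  Y(R6) = 0.003759 S between n0,n2
  Y(R7) = 0.0003937 S between n1,n0
  Y(R8) = 0.02169 S between n0,n2
  Y(R9) = 0.001757 S between n0,n1
  Y(R10) = 0.006711 S between n2,n1
  Y(R11) = 0.02849 S between n1,n0
  Y(R12) = 0.1972 S between n2,n0
  Y(R13) = 0.0003731 S between n1,n2
  Y(R14) = 0.2421 S between n2,n0
  Y(R15) = 0.1056 S between n2,n1
  Y(R16) = 0.006803 S between n0,n2
  Y(R17) = 0.001017 S between n1,n2
  Y(R18) = 0.003876 S between n2,n0
  Y(R19) = 0.01045 S between n2,n1
  Y(R20) = 0.02762 S between n1,n0
  Im: injects 0.00129 A into n1 (from n0)
Assemble and solve the 2×2 MNA system:
  V(n1)=0.002527  V(n2)=0.001172

R_eq = 1.959 Ω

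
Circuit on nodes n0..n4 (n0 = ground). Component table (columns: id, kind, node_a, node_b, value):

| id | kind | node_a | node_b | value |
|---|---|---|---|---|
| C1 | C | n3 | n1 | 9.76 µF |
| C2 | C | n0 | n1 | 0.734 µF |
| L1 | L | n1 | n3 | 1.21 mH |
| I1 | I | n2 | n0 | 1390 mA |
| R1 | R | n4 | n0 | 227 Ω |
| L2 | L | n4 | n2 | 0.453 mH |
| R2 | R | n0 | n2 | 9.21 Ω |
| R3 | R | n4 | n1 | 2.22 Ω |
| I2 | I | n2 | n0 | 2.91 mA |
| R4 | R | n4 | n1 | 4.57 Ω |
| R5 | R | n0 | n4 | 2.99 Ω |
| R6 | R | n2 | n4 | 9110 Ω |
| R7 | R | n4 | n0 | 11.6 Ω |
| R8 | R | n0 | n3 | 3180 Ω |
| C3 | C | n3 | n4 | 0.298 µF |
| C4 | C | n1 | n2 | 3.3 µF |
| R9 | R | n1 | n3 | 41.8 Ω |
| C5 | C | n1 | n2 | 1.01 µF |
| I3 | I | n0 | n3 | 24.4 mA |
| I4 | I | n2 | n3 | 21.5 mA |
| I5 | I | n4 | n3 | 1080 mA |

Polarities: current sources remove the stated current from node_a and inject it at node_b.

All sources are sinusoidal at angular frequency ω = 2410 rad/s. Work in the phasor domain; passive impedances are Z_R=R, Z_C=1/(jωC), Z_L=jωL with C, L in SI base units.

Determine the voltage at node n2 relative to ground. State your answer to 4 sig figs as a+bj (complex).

-2.673-0.9879j V

MNA unknowns: 4 node voltages V₁..V_4
C1: Y=0.000+0.02352j on G[3,1]
C2: Y=0.000+0.001769j on G[0,1]
L1: Y=0.000-0.3429j on G[1,3]
I1: z[2]−=1.39, z[0]+=1.39
R1: Y=0.004405+0.000j on G[4,0]
L2: Y=0.000-0.9160j on G[4,2]
R2: Y=0.1086+0.000j on G[0,2]
R3: Y=0.4505+0.000j on G[4,1]
I2: z[2]−=0.00291, z[0]+=0.00291
R4: Y=0.2188+0.000j on G[4,1]
R5: Y=0.3344+0.000j on G[0,4]
R6: Y=0.0001098+0.000j on G[2,4]
R7: Y=0.08621+0.000j on G[4,0]
R8: Y=0.0003145+0.000j on G[0,3]
C3: Y=0.000+0.0007182j on G[3,4]
C4: Y=0.000+0.007953j on G[1,2]
R9: Y=0.02392+0.000j on G[1,3]
C5: Y=0.000+0.002434j on G[1,2]
I3: z[0]−=0.0244, z[3]+=0.0244
I4: z[2]−=0.0215, z[3]+=0.0215
I5: z[4]−=1.08, z[3]+=1.08
solve → V1=-0.8297+0.2227j, V2=-2.673-0.9879j, V3=-0.5584+3.736j, V4=-2.535+0.2530j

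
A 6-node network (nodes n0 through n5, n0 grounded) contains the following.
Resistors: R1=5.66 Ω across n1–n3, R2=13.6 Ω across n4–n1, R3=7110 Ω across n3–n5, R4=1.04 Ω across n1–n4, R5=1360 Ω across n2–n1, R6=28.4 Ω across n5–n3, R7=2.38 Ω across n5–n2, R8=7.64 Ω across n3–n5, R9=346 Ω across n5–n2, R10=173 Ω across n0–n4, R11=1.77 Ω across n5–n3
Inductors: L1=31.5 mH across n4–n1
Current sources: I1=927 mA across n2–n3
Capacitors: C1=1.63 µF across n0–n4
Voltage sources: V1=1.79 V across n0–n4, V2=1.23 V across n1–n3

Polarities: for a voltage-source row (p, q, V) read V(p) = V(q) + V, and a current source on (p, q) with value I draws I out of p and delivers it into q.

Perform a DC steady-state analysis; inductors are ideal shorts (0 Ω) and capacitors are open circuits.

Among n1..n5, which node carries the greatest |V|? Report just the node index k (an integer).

MNA unknowns: 5 node voltages V₁..V_5 plus 3 source currents (L1, V1, V2)
R1: Y=0.1767 on G[1,3]
R2: Y=0.07353 on G[4,1]
R3: Y=0.0001406 on G[3,5]
R4: Y=0.9615 on G[1,4]
R5: Y=0.0007353 on G[2,1]
R6: Y=0.03521 on G[5,3]
L1: row V4−V1=0, i_L1 at 4,1
I1: z[2]−=0.927, z[3]+=0.927
C1: Y=0.000 on G[0,4]
R7: Y=0.4202 on G[5,2]
R8: Y=0.1309 on G[3,5]
R9: Y=0.002890 on G[5,2]
R10: Y=0.005780 on G[0,4]
R11: Y=0.5650 on G[5,3]
V1: row V0−V4=1.79, i_V1 at 0,4
V2: row V1−V3=1.23, i_V2 at 1,3
solve → V1=-1.790, V2=-6.466, V3=-3.020, V4=-1.790, V5=-4.283
aux → i_L1=0.000, i_V1=-0.01035, i_V2=-0.2208

2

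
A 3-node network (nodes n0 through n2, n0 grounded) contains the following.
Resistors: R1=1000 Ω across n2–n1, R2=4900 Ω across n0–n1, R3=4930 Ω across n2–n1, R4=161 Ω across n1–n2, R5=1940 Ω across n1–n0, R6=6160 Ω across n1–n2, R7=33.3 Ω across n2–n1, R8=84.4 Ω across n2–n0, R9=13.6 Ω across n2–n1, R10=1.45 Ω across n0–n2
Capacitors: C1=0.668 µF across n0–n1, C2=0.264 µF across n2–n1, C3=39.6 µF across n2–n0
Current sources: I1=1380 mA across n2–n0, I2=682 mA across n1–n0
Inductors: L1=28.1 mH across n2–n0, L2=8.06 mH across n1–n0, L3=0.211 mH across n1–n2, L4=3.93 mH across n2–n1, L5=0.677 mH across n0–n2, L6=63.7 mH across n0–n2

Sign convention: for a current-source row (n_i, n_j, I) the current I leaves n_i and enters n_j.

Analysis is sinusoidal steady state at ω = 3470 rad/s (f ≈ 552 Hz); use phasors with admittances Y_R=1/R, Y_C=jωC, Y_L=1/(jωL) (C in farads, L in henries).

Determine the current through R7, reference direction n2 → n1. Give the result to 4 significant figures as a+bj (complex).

-0.0006018+0.01315j A

MNA unknowns: 2 node voltages V₁..V_2
R1: Y=0.001000+0.000j on G[2,1]
C1: Y=0.000+0.002318j on G[0,1]
R2: Y=0.0002041+0.000j on G[0,1]
I1: z[2]−=1.38, z[0]+=1.38
L1: Y=0.000-0.01026j on G[2,0]
R3: Y=0.0002028+0.000j on G[2,1]
L2: Y=0.000-0.03575j on G[1,0]
R4: Y=0.006211+0.000j on G[1,2]
R5: Y=0.0005155+0.000j on G[1,0]
L3: Y=0.000-1.366j on G[1,2]
C2: Y=0.000+0.0009161j on G[2,1]
R6: Y=0.0001623+0.000j on G[1,2]
R7: Y=0.03003+0.000j on G[2,1]
R8: Y=0.01185+0.000j on G[2,0]
L4: Y=0.000-0.07333j on G[2,1]
L5: Y=0.000-0.4257j on G[0,2]
C3: Y=0.000+0.1374j on G[2,0]
R9: Y=0.07353+0.000j on G[2,1]
R10: Y=0.6897+0.000j on G[0,2]
L6: Y=0.000-0.004524j on G[0,2]
I2: z[1]−=0.682, z[0]+=0.682
solve → V1=-2.352-1.573j, V2=-2.372-1.135j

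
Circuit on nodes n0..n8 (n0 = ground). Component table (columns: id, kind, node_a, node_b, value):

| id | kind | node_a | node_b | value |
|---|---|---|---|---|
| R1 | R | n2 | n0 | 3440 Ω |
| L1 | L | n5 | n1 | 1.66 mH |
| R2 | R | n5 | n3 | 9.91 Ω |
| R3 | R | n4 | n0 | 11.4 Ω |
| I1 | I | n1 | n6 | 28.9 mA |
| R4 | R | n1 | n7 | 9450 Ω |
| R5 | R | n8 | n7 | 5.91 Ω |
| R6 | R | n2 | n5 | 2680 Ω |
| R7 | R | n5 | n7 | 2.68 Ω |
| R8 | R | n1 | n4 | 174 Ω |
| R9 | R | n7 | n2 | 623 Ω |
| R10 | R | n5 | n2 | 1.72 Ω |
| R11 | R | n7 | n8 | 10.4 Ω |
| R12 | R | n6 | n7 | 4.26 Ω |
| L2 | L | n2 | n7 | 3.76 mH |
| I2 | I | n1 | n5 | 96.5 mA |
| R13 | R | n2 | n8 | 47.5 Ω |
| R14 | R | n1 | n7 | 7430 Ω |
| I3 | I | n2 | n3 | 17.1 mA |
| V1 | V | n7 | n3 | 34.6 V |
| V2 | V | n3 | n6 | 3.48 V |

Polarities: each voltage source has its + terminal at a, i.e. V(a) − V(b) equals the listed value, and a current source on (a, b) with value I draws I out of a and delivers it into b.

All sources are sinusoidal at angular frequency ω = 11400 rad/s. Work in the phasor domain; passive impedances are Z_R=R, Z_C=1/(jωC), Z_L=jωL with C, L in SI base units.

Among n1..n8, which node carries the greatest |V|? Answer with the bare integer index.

6

MNA unknowns: 8 node voltages V₁..V_8 plus 2 source currents (V1, V2)
R1: Y=0.0002907+0.000j on G[2,0]
L1: Y=0.000-0.05284j on G[5,1]
R2: Y=0.1009+0.000j on G[5,3]
R3: Y=0.08772+0.000j on G[4,0]
I1: z[1]−=0.0289, z[6]+=0.0289
R4: Y=0.0001058+0.000j on G[1,7]
R5: Y=0.1692+0.000j on G[8,7]
R6: Y=0.0003731+0.000j on G[2,5]
R7: Y=0.3731+0.000j on G[5,7]
R8: Y=0.005747+0.000j on G[1,4]
R9: Y=0.001605+0.000j on G[7,2]
R10: Y=0.5814+0.000j on G[5,2]
R11: Y=0.09615+0.000j on G[7,8]
R12: Y=0.2347+0.000j on G[6,7]
L2: Y=0.000-0.02333j on G[2,7]
I2: z[1]−=0.0965, z[5]+=0.0965
R13: Y=0.02105+0.000j on G[2,8]
R14: Y=0.0001346+0.000j on G[1,7]
I3: z[2]−=0.0171, z[3]+=0.0171
V1: row V7−V3=34.6, i_V1 at 7,3
V2: row V3−V6=3.48, i_V2 at 3,6
solve → V1=-0.01360-0.1065j, V2=0.2523+1.976j, V3=-27.47+2.545j, V4=-0.0008361-0.006549j, V5=0.009336+2.233j, V6=-30.95+2.545j, V7=7.134+2.545j, V8=6.628+2.503j
aux → i_V1=-11.76+0.03148j, i_V2=-8.968+0.000j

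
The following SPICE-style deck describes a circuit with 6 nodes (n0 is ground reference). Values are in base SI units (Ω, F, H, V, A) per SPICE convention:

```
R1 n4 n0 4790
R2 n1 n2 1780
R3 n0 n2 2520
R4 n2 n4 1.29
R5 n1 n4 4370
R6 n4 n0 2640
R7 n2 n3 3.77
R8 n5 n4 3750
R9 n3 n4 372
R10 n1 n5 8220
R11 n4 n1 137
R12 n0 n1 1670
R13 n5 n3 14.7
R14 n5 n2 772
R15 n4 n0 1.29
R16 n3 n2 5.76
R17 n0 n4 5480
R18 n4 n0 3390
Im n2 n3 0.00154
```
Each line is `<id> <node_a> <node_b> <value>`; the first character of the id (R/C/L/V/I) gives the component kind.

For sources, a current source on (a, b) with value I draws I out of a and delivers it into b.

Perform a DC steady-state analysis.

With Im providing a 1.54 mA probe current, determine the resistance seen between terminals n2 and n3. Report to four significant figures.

R_eq = 2.256 Ω

Apply KCL at each of the 5 non-ground nodes and solve the resulting linear system.
Node n1: branches {R2, R5, R10, R11, R12} → V_1 = 4.574e-05
Node n2: branches {R2, R3, R4, R7, R14, R16, Im} → V_2 = -1.367e-05
Node n3: branches {R7, R9, R13, R16, Im} → V_3 = 0.003461
Node n4: branches {R1, R4, R5, R6, R8, R9, R11, R15, R17, R18} → V_4 = -2.830e-08
Node n5: branches {R8, R10, R13, R14} → V_5 = 0.003377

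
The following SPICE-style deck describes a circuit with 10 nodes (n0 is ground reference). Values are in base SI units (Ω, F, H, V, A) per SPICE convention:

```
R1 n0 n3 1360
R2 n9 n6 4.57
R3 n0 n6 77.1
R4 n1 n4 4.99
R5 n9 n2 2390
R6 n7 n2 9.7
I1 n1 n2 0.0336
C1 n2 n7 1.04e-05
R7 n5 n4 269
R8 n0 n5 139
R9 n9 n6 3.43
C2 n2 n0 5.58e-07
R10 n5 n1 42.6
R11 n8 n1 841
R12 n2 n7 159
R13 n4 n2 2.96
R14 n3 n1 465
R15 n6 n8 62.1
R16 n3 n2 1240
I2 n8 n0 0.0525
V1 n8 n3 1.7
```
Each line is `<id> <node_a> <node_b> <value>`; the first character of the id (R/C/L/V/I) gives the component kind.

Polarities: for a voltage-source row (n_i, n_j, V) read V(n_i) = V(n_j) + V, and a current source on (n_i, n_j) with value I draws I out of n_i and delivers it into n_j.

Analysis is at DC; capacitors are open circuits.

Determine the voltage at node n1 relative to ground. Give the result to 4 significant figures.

-2.529 V

Element admittances at DC:
  Y(R1) = 0.0007353 S between n0,n3
  Y(R2) = 0.2188 S between n9,n6
  Y(R3) = 0.01297 S between n0,n6
  Y(R4) = 0.2004 S between n1,n4
  Y(R5) = 0.0004184 S between n9,n2
  Y(R6) = 0.1031 S between n7,n2
  I1: injects 0.0336 A into n2 (from n1)
  Y(C1) = 0.000 S between n2,n7
  Y(R7) = 0.003717 S between n5,n4
  Y(R8) = 0.007194 S between n0,n5
  Y(R9) = 0.2915 S between n9,n6
  Y(C2) = 0.000 S between n2,n0
  Y(R10) = 0.02347 S between n5,n1
  Y(R11) = 0.001189 S between n8,n1
  Y(R12) = 0.006289 S between n2,n7
  Y(R13) = 0.3378 S between n4,n2
  Y(R14) = 0.002151 S between n3,n1
  Y(R15) = 0.01610 S between n6,n8
  Y(R16) = 0.0008065 S between n3,n2
  I2: injects 0.0525 A into n0 (from n8)
  V1: constraint V(n8)−V(n3) = 1.7
Assemble and solve the 10×10 MNA system:
  V(n1)=-2.529  V(n2)=-2.282  V(n3)=-6.378  V(n4)=-2.371  V(n5)=-1.983  V(n6)=-2.586  V(n7)=-2.282  V(n8)=-4.678  V(n9)=-2.586
  i(V1)=-0.01627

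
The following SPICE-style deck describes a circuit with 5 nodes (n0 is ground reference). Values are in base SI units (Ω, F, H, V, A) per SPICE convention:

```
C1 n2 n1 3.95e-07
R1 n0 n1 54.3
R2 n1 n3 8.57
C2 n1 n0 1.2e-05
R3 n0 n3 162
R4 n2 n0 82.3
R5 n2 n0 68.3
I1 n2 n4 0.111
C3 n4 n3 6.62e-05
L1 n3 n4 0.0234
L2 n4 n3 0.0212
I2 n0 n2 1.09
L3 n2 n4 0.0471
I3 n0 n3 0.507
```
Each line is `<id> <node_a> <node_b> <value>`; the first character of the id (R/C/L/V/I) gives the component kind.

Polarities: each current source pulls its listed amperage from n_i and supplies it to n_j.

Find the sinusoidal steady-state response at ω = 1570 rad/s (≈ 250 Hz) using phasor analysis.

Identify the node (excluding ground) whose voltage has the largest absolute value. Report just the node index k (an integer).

MNA unknowns: 4 node voltages V₁..V_4
C1: Y=0.000+0.0006201j on G[2,1]
R1: Y=0.01842+0.000j on G[0,1]
R2: Y=0.1167+0.000j on G[1,3]
C2: Y=0.000+0.01884j on G[1,0]
R3: Y=0.006173+0.000j on G[0,3]
R4: Y=0.01215+0.000j on G[2,0]
R5: Y=0.01464+0.000j on G[2,0]
I1: z[2]−=0.111, z[4]+=0.111
C3: Y=0.000+0.1039j on G[4,3]
L1: Y=0.000-0.02722j on G[3,4]
L2: Y=0.000-0.03004j on G[4,3]
I2: z[0]−=1.09, z[2]+=1.09
L3: Y=0.000-0.01352j on G[2,4]
I3: z[0]−=0.507, z[3]+=0.507
solve → V1=22.77-15.61j, V2=26.31-1.957j, V3=28.95-14.42j, V4=30.03-22.85j

4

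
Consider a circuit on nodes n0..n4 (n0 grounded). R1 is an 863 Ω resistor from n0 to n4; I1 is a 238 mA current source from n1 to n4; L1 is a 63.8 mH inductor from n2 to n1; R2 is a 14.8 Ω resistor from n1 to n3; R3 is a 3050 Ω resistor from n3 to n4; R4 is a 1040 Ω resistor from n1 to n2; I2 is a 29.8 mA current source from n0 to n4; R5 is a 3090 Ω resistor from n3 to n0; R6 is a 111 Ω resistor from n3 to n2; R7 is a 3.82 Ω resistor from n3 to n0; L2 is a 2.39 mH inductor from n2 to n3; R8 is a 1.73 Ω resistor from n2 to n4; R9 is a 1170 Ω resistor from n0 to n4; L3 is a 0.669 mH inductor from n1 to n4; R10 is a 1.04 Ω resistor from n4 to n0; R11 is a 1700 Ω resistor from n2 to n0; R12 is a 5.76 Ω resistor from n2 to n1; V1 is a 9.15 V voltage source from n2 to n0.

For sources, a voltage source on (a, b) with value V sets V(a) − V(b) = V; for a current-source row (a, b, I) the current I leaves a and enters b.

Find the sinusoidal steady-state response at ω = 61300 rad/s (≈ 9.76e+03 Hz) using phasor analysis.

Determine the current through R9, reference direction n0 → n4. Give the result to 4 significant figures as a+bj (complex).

MNA unknowns: 4 node voltages V₁..V_4 plus 1 source current (V1)
R1: Y=0.001159+0.000j on G[0,4]
I1: z[1]−=0.238, z[4]+=0.238
L1: Y=0.000-0.0002557j on G[2,1]
R2: Y=0.06757+0.000j on G[1,3]
R3: Y=0.0003279+0.000j on G[3,4]
R4: Y=0.0009615+0.000j on G[1,2]
I2: z[0]−=0.0298, z[4]+=0.0298
R5: Y=0.0003236+0.000j on G[3,0]
R6: Y=0.009009+0.000j on G[3,2]
R7: Y=0.2618+0.000j on G[3,0]
L2: Y=0.000-0.006826j on G[2,3]
R8: Y=0.5780+0.000j on G[2,4]
R9: Y=0.0008547+0.000j on G[0,4]
L3: Y=0.000-0.02438j on G[1,4]
R10: Y=0.9615+0.000j on G[4,0]
R11: Y=0.0005882+0.000j on G[2,0]
R12: Y=0.1736+0.000j on G[2,1]
V1: row V2−V0=9.15, i_V1 at 2,0
solve → V1=5.992+0.2048j, V2=9.150+0.000j, V3=1.443-0.1144j, V4=3.608-0.03772j
aux → i_V1=-3.830+0.06633j

-0.003084+3.224e-05j A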